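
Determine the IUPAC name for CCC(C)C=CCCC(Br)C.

8-bromo-3-methylnon-4-ene

The longest chain bearing the multiple bond is 9 carbons long (nonane).
The chain contains a C=C double bond, so the unsaturation ending is -ene.
Choose the numbering such that numbering from this end puts the double bond at C-4 rather than C-5.
With this numbering: the double bond between C-4 and C-5; a bromo group at C-8; a methyl group at C-3.
Substituent prefixes are cited in alphabetical order (multiplying prefixes like di-/tri- are ignored for ordering).
Assembling the pieces gives 8-bromo-3-methylnon-4-ene.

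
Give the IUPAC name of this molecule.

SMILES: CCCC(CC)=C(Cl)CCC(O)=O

4-chloro-5-ethyloct-4-enoic acid

The longest carbon chain that includes the –COOH group and the multiple bond has 8 carbons, so the parent hydride is octane.
A carboxylic acid (terminal –COOH) is the principal characteristic group, giving the suffix -oic acid.
There is one C=C double bond, indicated by the ending -ene.
Choose the numbering such that the carboxylic acid carbon is C-1 by definition.
This places the double bond between C-4 and C-5; a chloro group at C-4; an ethyl group at C-5.
Prefixes are listed alphabetically: chloro, ethyl.
The name is 4-chloro-5-ethyloct-4-enoic acid.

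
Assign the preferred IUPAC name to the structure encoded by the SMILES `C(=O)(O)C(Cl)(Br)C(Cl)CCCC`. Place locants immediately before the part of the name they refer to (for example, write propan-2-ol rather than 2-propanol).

The longest chain bearing the –COOH group is 7 carbons long (heptane).
The highest-priority functional group is a carboxylic acid (terminal –COOH), so the name ends in -oic acid.
Number the chain so that the carboxylic acid carbon is C-1 by definition.
That gives a bromo group at C-2; chloro groups at C-2 and C-3.
The substituents are ordered alphabetically, ignoring any di-/tri- multipliers.
The name is 2-bromo-2,3-dichloroheptanoic acid.

2-bromo-2,3-dichloroheptanoic acid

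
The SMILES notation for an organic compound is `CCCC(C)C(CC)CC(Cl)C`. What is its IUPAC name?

The longest continuous carbon chain has 8 atoms, so the parent hydride is octane.
The numbering direction is chosen so that the substituent locant set {2,4,5} is lower than {4,5,7} at the first point of difference.
With this numbering: a chloro group at C-2; an ethyl group at C-4; a methyl group at C-5.
Prefixes are listed alphabetically: chloro, ethyl, methyl.
The name is 2-chloro-4-ethyl-5-methyloctane.

2-chloro-4-ethyl-5-methyloctane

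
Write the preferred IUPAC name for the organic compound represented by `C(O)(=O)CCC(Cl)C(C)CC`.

4-chloro-5-methylheptanoic acid

The longest chain bearing the –COOH group is 7 carbons long (heptane).
A carboxylic acid (terminal –COOH) is the principal characteristic group, giving the suffix -oic acid.
The numbering direction is chosen so that the carboxylic acid carbon is C-1 by definition.
This places a chloro group at C-4; a methyl group at C-5.
Prefixes are listed alphabetically: chloro, methyl.
The name is 4-chloro-5-methylheptanoic acid.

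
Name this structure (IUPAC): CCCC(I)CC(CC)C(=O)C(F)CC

The longest chain bearing the carbonyl is 10 carbons long (decane).
A ketone (C=O on an internal carbon) is the principal characteristic group, giving the suffix -one.
The numbering direction is chosen so that numbering from this end puts the carbonyl group at C-4 rather than C-7.
This places the carbonyl at C-4; an ethyl group at C-5; a fluoro group at C-3; an iodo group at C-7.
The substituents are ordered alphabetically, ignoring any di-/tri- multipliers.
Putting it together: 5-ethyl-3-fluoro-7-iododecan-4-one.

5-ethyl-3-fluoro-7-iododecan-4-one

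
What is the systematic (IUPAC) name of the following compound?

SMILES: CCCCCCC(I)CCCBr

The longest carbon chain is 10 atoms: the parent is decane.
The numbering direction is chosen so that the substituent locant set {1,4} is lower than {7,10} at the first point of difference.
That gives a bromo group at C-1; an iodo group at C-4.
Substituent prefixes are cited in alphabetical order (multiplying prefixes like di-/tri- are ignored for ordering).
The name is 1-bromo-4-iododecane.

1-bromo-4-iododecane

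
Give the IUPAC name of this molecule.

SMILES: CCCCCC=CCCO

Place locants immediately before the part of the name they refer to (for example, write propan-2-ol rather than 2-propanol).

non-3-en-1-ol

The longest chain bearing the –OH group and the multiple bond is 9 carbons long (nonane).
The highest-priority functional group is an alcohol (–OH), so the name ends in -ol.
There is one C=C double bond, indicated by the ending -ene.
Choose the numbering such that numbering from this end puts the hydroxyl group at C-1 rather than C-9.
With this numbering: the hydroxyl at C-1; the double bond between C-3 and C-4.
Assembling the pieces gives non-3-en-1-ol.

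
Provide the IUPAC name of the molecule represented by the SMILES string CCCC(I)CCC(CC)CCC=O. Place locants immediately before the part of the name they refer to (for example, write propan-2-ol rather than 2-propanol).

The longest carbon chain that includes the –CHO group has 10 carbons, so the parent hydride is decane.
An aldehyde (terminal –CHO) is the principal characteristic group, giving the suffix -al.
Number the chain so that the aldehyde carbon is C-1 by definition.
This places an ethyl group at C-4; an iodo group at C-7.
Prefixes are listed alphabetically: ethyl, iodo.
Assembling the pieces gives 4-ethyl-7-iododecanal.

4-ethyl-7-iododecanal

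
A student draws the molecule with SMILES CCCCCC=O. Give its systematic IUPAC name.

hexanal

The longest chain bearing the –CHO group is 6 carbons long (hexane).
The highest-priority functional group is an aldehyde (terminal –CHO), so the name ends in -al.
Choose the numbering such that the aldehyde carbon is C-1 by definition.
The name is hexanal.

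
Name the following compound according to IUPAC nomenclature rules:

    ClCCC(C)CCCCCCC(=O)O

Counting along the main chain through the –COOH group gives 10 carbons: the parent is decane.
The principal characteristic group is a carboxylic acid (terminal –COOH), named with the suffix -oic acid.
Choose the numbering such that the carboxylic acid carbon is C-1 by definition.
That gives a chloro group at C-10; a methyl group at C-8.
Prefixes are listed alphabetically: chloro, methyl.
Assembling the pieces gives 10-chloro-8-methyldecanoic acid.

10-chloro-8-methyldecanoic acid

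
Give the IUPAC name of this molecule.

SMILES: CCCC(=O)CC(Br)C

2-bromoheptan-4-one

The longest chain bearing the carbonyl is 7 carbons long (heptane).
The highest-priority functional group is a ketone (C=O on an internal carbon), so the name ends in -one.
The numbering direction is chosen so that the substituent locant set {2} is lower than {6} at the first point of difference.
This places the carbonyl at C-4; a bromo group at C-2.
Putting it together: 2-bromoheptan-4-one.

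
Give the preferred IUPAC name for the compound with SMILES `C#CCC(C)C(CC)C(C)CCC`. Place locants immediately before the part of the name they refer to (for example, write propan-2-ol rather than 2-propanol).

5-ethyl-4,6-dimethylnon-1-yne

The longest chain bearing the multiple bond is 9 carbons long (nonane).
There is one C≡C triple bond, indicated by the ending -yne.
The numbering direction is chosen so that numbering from this end puts the triple bond at C-1 rather than C-8.
With this numbering: the triple bond between C-1 and C-2; an ethyl group at C-5; methyl groups at C-4 and C-6.
Substituent prefixes are cited in alphabetical order (multiplying prefixes like di-/tri- are ignored for ordering).
Putting it together: 5-ethyl-4,6-dimethylnon-1-yne.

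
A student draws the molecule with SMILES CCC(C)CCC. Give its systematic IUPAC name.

The parent chain contains 6 carbons (hexane).
The numbering direction is chosen so that the substituent locant set {3} is lower than {4} at the first point of difference.
With this numbering: a methyl group at C-3.
The name is 3-methylhexane.

3-methylhexane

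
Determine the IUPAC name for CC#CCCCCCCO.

non-7-yn-1-ol

Counting along the main chain through the –OH group and the multiple bond gives 9 carbons: the parent is nonane.
The highest-priority functional group is an alcohol (–OH), so the name ends in -ol.
The chain contains a C≡C triple bond, so the unsaturation ending is -yne.
The numbering direction is chosen so that numbering from this end puts the hydroxyl group at C-1 rather than C-9.
That gives the hydroxyl at C-1; the triple bond between C-7 and C-8.
Assembling the pieces gives non-7-yn-1-ol.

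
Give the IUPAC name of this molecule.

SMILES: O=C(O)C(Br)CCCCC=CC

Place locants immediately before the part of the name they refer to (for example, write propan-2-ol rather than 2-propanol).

The longest carbon chain that includes the –COOH group and the multiple bond has 9 carbons, so the parent hydride is nonane.
The principal characteristic group is a carboxylic acid (terminal –COOH), named with the suffix -oic acid.
There is one C=C double bond, indicated by the ending -ene.
Choose the numbering such that the carboxylic acid carbon is C-1 by definition.
With this numbering: the double bond between C-7 and C-8; a bromo group at C-2.
Assembling the pieces gives 2-bromonon-7-enoic acid.

2-bromonon-7-enoic acid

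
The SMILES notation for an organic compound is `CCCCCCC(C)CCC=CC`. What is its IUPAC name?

6-methyldodec-2-ene

Counting along the main chain through the multiple bond gives 12 carbons: the parent is dodecane.
There is one C=C double bond, indicated by the ending -ene.
The numbering direction is chosen so that numbering from this end puts the double bond at C-2 rather than C-10.
That gives the double bond between C-2 and C-3; a methyl group at C-6.
The name is 6-methyldodec-2-ene.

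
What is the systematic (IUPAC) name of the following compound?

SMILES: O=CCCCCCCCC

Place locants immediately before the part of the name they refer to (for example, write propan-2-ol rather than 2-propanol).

The longest carbon chain that includes the –CHO group has 9 carbons, so the parent hydride is nonane.
An aldehyde (terminal –CHO) is the principal characteristic group, giving the suffix -al.
The numbering direction is chosen so that the aldehyde carbon is C-1 by definition.
Assembling the pieces gives nonanal.

nonanal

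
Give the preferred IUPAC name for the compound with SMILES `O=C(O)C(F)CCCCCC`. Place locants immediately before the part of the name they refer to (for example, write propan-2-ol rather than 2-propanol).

Counting along the main chain through the –COOH group gives 8 carbons: the parent is octane.
The highest-priority functional group is a carboxylic acid (terminal –COOH), so the name ends in -oic acid.
Choose the numbering such that the carboxylic acid carbon is C-1 by definition.
With this numbering: a fluoro group at C-2.
The name is 2-fluorooctanoic acid.

2-fluorooctanoic acid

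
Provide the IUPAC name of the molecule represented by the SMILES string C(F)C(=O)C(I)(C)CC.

The longest carbon chain that includes the carbonyl has 5 carbons, so the parent hydride is pentane.
The highest-priority functional group is a ketone (C=O on an internal carbon), so the name ends in -one.
The numbering direction is chosen so that numbering from this end puts the carbonyl group at C-2 rather than C-4.
That gives the carbonyl at C-2; a fluoro group at C-1; an iodo group at C-3; a methyl group at C-3.
The substituents are ordered alphabetically, ignoring any di-/tri- multipliers.
The name is 1-fluoro-3-iodo-3-methylpentan-2-one.

1-fluoro-3-iodo-3-methylpentan-2-one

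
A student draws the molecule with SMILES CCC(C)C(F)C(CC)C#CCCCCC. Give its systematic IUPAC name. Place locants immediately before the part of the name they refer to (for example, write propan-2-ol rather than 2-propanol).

5-ethyl-4-fluoro-3-methyldodec-6-yne

Counting along the main chain through the multiple bond gives 12 carbons: the parent is dodecane.
There is one C≡C triple bond, indicated by the ending -yne.
Number the chain so that the substituent locant set {3,4,5} is lower than {8,9,10} at the first point of difference.
That gives the triple bond between C-6 and C-7; an ethyl group at C-5; a fluoro group at C-4; a methyl group at C-3.
The substituents are ordered alphabetically, ignoring any di-/tri- multipliers.
Assembling the pieces gives 5-ethyl-4-fluoro-3-methyldodec-6-yne.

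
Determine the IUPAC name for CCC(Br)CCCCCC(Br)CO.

The longest carbon chain that includes the –OH group has 10 carbons, so the parent hydride is decane.
The principal characteristic group is an alcohol (–OH), named with the suffix -ol.
Number the chain so that numbering from this end puts the hydroxyl group at C-1 rather than C-10.
With this numbering: the hydroxyl at C-1; bromo groups at C-2 and C-8.
Assembling the pieces gives 2,8-dibromodecan-1-ol.

2,8-dibromodecan-1-ol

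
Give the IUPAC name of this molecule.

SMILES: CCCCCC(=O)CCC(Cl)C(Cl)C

2,3-dichloroundecan-6-one

The longest carbon chain that includes the carbonyl has 11 carbons, so the parent hydride is undecane.
A ketone (C=O on an internal carbon) is the principal characteristic group, giving the suffix -one.
The numbering direction is chosen so that the substituent locant set {2,3} is lower than {9,10} at the first point of difference.
With this numbering: the carbonyl at C-6; chloro groups at C-2 and C-3.
Assembling the pieces gives 2,3-dichloroundecan-6-one.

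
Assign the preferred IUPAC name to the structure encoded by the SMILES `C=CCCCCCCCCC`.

undec-1-ene

The longest chain bearing the multiple bond is 11 carbons long (undecane).
A C=C double bond in the chain gives the infix -ene-.
Choose the numbering such that numbering from this end puts the double bond at C-1 rather than C-10.
This places the double bond between C-1 and C-2.
The name is undec-1-ene.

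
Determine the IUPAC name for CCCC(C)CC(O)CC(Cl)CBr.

The longest chain bearing the –OH group is 9 carbons long (nonane).
The principal characteristic group is an alcohol (–OH), named with the suffix -ol.
Choose the numbering such that numbering from this end puts the hydroxyl group at C-4 rather than C-6.
That gives the hydroxyl at C-4; a bromo group at C-1; a chloro group at C-2; a methyl group at C-6.
Prefixes are listed alphabetically: bromo, chloro, methyl.
The name is 1-bromo-2-chloro-6-methylnonan-4-ol.

1-bromo-2-chloro-6-methylnonan-4-ol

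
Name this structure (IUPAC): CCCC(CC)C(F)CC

The longest continuous carbon chain has 7 atoms, so the parent hydride is heptane.
The numbering direction is chosen so that the substituent locant set {3,4} is lower than {4,5} at the first point of difference.
With this numbering: an ethyl group at C-4; a fluoro group at C-3.
Substituent prefixes are cited in alphabetical order (multiplying prefixes like di-/tri- are ignored for ordering).
Putting it together: 4-ethyl-3-fluoroheptane.

4-ethyl-3-fluoroheptane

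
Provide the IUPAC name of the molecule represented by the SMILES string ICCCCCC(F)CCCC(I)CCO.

7-fluoro-3,12-diiodododecan-1-ol

Counting along the main chain through the –OH group gives 12 carbons: the parent is dodecane.
The principal characteristic group is an alcohol (–OH), named with the suffix -ol.
The numbering direction is chosen so that numbering from this end puts the hydroxyl group at C-1 rather than C-12.
That gives the hydroxyl at C-1; a fluoro group at C-7; iodo groups at C-3 and C-12.
The substituents are ordered alphabetically, ignoring any di-/tri- multipliers.
The name is 7-fluoro-3,12-diiodododecan-1-ol.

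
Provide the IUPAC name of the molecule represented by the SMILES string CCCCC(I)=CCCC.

Counting along the main chain through the multiple bond gives 9 carbons: the parent is nonane.
A C=C double bond in the chain gives the infix -ene-.
Number the chain so that numbering from this end puts the double bond at C-4 rather than C-5.
That gives the double bond between C-4 and C-5; an iodo group at C-5.
Putting it together: 5-iodonon-4-ene.

5-iodonon-4-ene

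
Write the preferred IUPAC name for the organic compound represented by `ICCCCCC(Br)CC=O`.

3-bromo-8-iodooctanal

The longest carbon chain that includes the –CHO group has 8 carbons, so the parent hydride is octane.
The principal characteristic group is an aldehyde (terminal –CHO), named with the suffix -al.
Choose the numbering such that the aldehyde carbon is C-1 by definition.
With this numbering: a bromo group at C-3; an iodo group at C-8.
Substituent prefixes are cited in alphabetical order (multiplying prefixes like di-/tri- are ignored for ordering).
Putting it together: 3-bromo-8-iodooctanal.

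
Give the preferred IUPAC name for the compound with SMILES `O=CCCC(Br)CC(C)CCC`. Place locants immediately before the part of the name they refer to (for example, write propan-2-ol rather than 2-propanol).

The longest carbon chain that includes the –CHO group has 9 carbons, so the parent hydride is nonane.
The principal characteristic group is an aldehyde (terminal –CHO), named with the suffix -al.
The numbering direction is chosen so that the aldehyde carbon is C-1 by definition.
This places a bromo group at C-4; a methyl group at C-6.
Prefixes are listed alphabetically: bromo, methyl.
Assembling the pieces gives 4-bromo-6-methylnonanal.

4-bromo-6-methylnonanal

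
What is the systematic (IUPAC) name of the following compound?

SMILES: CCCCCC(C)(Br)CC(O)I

3-bromo-1-iodo-3-methyloctan-1-ol

Counting along the main chain through the –OH group gives 8 carbons: the parent is octane.
The principal characteristic group is an alcohol (–OH), named with the suffix -ol.
Number the chain so that numbering from this end puts the hydroxyl group at C-1 rather than C-8.
That gives the hydroxyl at C-1; a bromo group at C-3; an iodo group at C-1; a methyl group at C-3.
Substituent prefixes are cited in alphabetical order (multiplying prefixes like di-/tri- are ignored for ordering).
Assembling the pieces gives 3-bromo-1-iodo-3-methyloctan-1-ol.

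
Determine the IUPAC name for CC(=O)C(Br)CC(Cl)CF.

The longest chain bearing the carbonyl is 6 carbons long (hexane).
The highest-priority functional group is a ketone (C=O on an internal carbon), so the name ends in -one.
Number the chain so that numbering from this end puts the carbonyl group at C-2 rather than C-5.
With this numbering: the carbonyl at C-2; a bromo group at C-3; a chloro group at C-5; a fluoro group at C-6.
The substituents are ordered alphabetically, ignoring any di-/tri- multipliers.
The name is 3-bromo-5-chloro-6-fluorohexan-2-one.

3-bromo-5-chloro-6-fluorohexan-2-one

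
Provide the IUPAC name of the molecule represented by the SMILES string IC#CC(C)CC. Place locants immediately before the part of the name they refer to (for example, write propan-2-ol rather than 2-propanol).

1-iodo-3-methylpent-1-yne

The longest chain bearing the multiple bond is 5 carbons long (pentane).
The chain contains a C≡C triple bond, so the unsaturation ending is -yne.
Number the chain so that numbering from this end puts the triple bond at C-1 rather than C-4.
With this numbering: the triple bond between C-1 and C-2; an iodo group at C-1; a methyl group at C-3.
Prefixes are listed alphabetically: iodo, methyl.
Assembling the pieces gives 1-iodo-3-methylpent-1-yne.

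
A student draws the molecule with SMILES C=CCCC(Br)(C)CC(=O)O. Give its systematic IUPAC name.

3-bromo-3-methylhept-6-enoic acid

The longest chain bearing the –COOH group and the multiple bond is 7 carbons long (heptane).
The highest-priority functional group is a carboxylic acid (terminal –COOH), so the name ends in -oic acid.
The chain contains a C=C double bond, so the unsaturation ending is -ene.
Choose the numbering such that the carboxylic acid carbon is C-1 by definition.
With this numbering: the double bond between C-6 and C-7; a bromo group at C-3; a methyl group at C-3.
The substituents are ordered alphabetically, ignoring any di-/tri- multipliers.
Putting it together: 3-bromo-3-methylhept-6-enoic acid.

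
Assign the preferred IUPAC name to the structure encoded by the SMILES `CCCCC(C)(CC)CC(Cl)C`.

2-chloro-4-ethyl-4-methyloctane

The longest carbon chain is 8 atoms: the parent is octane.
Number the chain so that the substituent locant set {2,4,4} is lower than {5,5,7} at the first point of difference.
This places a chloro group at C-2; an ethyl group at C-4; a methyl group at C-4.
Substituent prefixes are cited in alphabetical order (multiplying prefixes like di-/tri- are ignored for ordering).
The name is 2-chloro-4-ethyl-4-methyloctane.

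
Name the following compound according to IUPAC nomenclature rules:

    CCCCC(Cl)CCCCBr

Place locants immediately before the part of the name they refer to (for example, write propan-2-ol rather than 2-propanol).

1-bromo-5-chlorononane

The longest carbon chain is 9 atoms: the parent is nonane.
Choose the numbering such that the substituent locant set {1,5} is lower than {5,9} at the first point of difference.
That gives a bromo group at C-1; a chloro group at C-5.
Substituent prefixes are cited in alphabetical order (multiplying prefixes like di-/tri- are ignored for ordering).
Putting it together: 1-bromo-5-chlorononane.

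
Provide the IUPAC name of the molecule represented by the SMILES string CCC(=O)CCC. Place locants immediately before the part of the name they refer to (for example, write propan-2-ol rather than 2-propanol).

hexan-3-one

The longest carbon chain that includes the carbonyl has 6 carbons, so the parent hydride is hexane.
The highest-priority functional group is a ketone (C=O on an internal carbon), so the name ends in -one.
Number the chain so that numbering from this end puts the carbonyl group at C-3 rather than C-4.
That gives the carbonyl at C-3.
The name is hexan-3-one.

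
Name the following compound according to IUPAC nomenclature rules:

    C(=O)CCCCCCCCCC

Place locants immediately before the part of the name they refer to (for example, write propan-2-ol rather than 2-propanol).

The longest carbon chain that includes the –CHO group has 11 carbons, so the parent hydride is undecane.
The highest-priority functional group is an aldehyde (terminal –CHO), so the name ends in -al.
The numbering direction is chosen so that the aldehyde carbon is C-1 by definition.
Putting it together: undecanal.

undecanal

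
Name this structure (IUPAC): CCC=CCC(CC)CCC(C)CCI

The longest carbon chain that includes the multiple bond has 11 carbons, so the parent hydride is undecane.
The chain contains a C=C double bond, so the unsaturation ending is -ene.
Number the chain so that numbering from this end puts the double bond at C-3 rather than C-8.
This places the double bond between C-3 and C-4; an ethyl group at C-6; an iodo group at C-11; a methyl group at C-9.
Substituent prefixes are cited in alphabetical order (multiplying prefixes like di-/tri- are ignored for ordering).
Putting it together: 6-ethyl-11-iodo-9-methylundec-3-ene.

6-ethyl-11-iodo-9-methylundec-3-ene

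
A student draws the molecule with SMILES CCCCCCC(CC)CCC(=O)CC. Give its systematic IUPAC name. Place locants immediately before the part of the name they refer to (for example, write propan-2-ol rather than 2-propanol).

The longest carbon chain that includes the carbonyl has 12 carbons, so the parent hydride is dodecane.
A ketone (C=O on an internal carbon) is the principal characteristic group, giving the suffix -one.
Choose the numbering such that numbering from this end puts the carbonyl group at C-3 rather than C-10.
With this numbering: the carbonyl at C-3; an ethyl group at C-6.
The name is 6-ethyldodecan-3-one.

6-ethyldodecan-3-one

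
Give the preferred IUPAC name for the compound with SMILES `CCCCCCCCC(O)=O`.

nonanoic acid

The longest chain bearing the –COOH group is 9 carbons long (nonane).
The principal characteristic group is a carboxylic acid (terminal –COOH), named with the suffix -oic acid.
The numbering direction is chosen so that the carboxylic acid carbon is C-1 by definition.
The name is nonanoic acid.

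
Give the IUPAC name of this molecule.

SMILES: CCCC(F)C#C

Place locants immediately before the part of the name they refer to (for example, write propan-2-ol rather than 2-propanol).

Counting along the main chain through the multiple bond gives 6 carbons: the parent is hexane.
There is one C≡C triple bond, indicated by the ending -yne.
The numbering direction is chosen so that numbering from this end puts the triple bond at C-1 rather than C-5.
With this numbering: the triple bond between C-1 and C-2; a fluoro group at C-3.
Assembling the pieces gives 3-fluorohex-1-yne.

3-fluorohex-1-yne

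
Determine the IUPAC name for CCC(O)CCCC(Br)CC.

7-bromononan-3-ol

Counting along the main chain through the –OH group gives 9 carbons: the parent is nonane.
An alcohol (–OH) is the principal characteristic group, giving the suffix -ol.
Choose the numbering such that numbering from this end puts the hydroxyl group at C-3 rather than C-7.
That gives the hydroxyl at C-3; a bromo group at C-7.
The name is 7-bromononan-3-ol.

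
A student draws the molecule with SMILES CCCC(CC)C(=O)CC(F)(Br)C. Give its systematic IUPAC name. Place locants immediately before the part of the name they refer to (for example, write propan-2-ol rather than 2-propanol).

The longest carbon chain that includes the carbonyl has 8 carbons, so the parent hydride is octane.
The highest-priority functional group is a ketone (C=O on an internal carbon), so the name ends in -one.
Choose the numbering such that numbering from this end puts the carbonyl group at C-4 rather than C-5.
This places the carbonyl at C-4; a bromo group at C-2; an ethyl group at C-5; a fluoro group at C-2.
Prefixes are listed alphabetically: bromo, ethyl, fluoro.
Assembling the pieces gives 2-bromo-5-ethyl-2-fluorooctan-4-one.

2-bromo-5-ethyl-2-fluorooctan-4-one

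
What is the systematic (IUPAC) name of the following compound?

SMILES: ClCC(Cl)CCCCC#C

7,8-dichlorooct-1-yne

Counting along the main chain through the multiple bond gives 8 carbons: the parent is octane.
The chain contains a C≡C triple bond, so the unsaturation ending is -yne.
Choose the numbering such that numbering from this end puts the triple bond at C-1 rather than C-7.
With this numbering: the triple bond between C-1 and C-2; chloro groups at C-7 and C-8.
The name is 7,8-dichlorooct-1-yne.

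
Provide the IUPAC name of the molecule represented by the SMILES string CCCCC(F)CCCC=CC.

The longest chain bearing the multiple bond is 11 carbons long (undecane).
There is one C=C double bond, indicated by the ending -ene.
The numbering direction is chosen so that numbering from this end puts the double bond at C-2 rather than C-9.
With this numbering: the double bond between C-2 and C-3; a fluoro group at C-7.
Putting it together: 7-fluoroundec-2-ene.

7-fluoroundec-2-ene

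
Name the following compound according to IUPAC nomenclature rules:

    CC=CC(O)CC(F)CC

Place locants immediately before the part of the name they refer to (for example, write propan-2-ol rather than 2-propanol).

The longest carbon chain that includes the –OH group and the multiple bond has 8 carbons, so the parent hydride is octane.
The highest-priority functional group is an alcohol (–OH), so the name ends in -ol.
The chain contains a C=C double bond, so the unsaturation ending is -ene.
Choose the numbering such that numbering from this end puts the hydroxyl group at C-4 rather than C-5.
That gives the hydroxyl at C-4; the double bond between C-2 and C-3; a fluoro group at C-6.
Putting it together: 6-fluorooct-2-en-4-ol.

6-fluorooct-2-en-4-ol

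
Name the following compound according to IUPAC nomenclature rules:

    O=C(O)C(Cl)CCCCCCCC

Counting along the main chain through the –COOH group gives 10 carbons: the parent is decane.
A carboxylic acid (terminal –COOH) is the principal characteristic group, giving the suffix -oic acid.
Number the chain so that the carboxylic acid carbon is C-1 by definition.
This places a chloro group at C-2.
Putting it together: 2-chlorodecanoic acid.

2-chlorodecanoic acid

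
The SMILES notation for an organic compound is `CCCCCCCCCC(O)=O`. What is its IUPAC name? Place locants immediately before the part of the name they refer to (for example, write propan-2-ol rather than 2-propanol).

The longest chain bearing the –COOH group is 10 carbons long (decane).
A carboxylic acid (terminal –COOH) is the principal characteristic group, giving the suffix -oic acid.
Choose the numbering such that the carboxylic acid carbon is C-1 by definition.
Putting it together: decanoic acid.

decanoic acid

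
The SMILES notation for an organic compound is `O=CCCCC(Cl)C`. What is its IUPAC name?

5-chlorohexanal

The longest chain bearing the –CHO group is 6 carbons long (hexane).
The highest-priority functional group is an aldehyde (terminal –CHO), so the name ends in -al.
Number the chain so that the aldehyde carbon is C-1 by definition.
That gives a chloro group at C-5.
The name is 5-chlorohexanal.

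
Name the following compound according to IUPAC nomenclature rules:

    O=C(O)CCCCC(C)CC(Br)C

8-bromo-6-methylnonanoic acid

The longest carbon chain that includes the –COOH group has 9 carbons, so the parent hydride is nonane.
The highest-priority functional group is a carboxylic acid (terminal –COOH), so the name ends in -oic acid.
Number the chain so that the carboxylic acid carbon is C-1 by definition.
With this numbering: a bromo group at C-8; a methyl group at C-6.
The substituents are ordered alphabetically, ignoring any di-/tri- multipliers.
Putting it together: 8-bromo-6-methylnonanoic acid.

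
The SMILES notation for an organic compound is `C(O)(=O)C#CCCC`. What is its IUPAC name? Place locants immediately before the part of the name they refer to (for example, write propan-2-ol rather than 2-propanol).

The longest carbon chain that includes the –COOH group and the multiple bond has 6 carbons, so the parent hydride is hexane.
A carboxylic acid (terminal –COOH) is the principal characteristic group, giving the suffix -oic acid.
A C≡C triple bond in the chain gives the infix -yne-.
Number the chain so that the carboxylic acid carbon is C-1 by definition.
This places the triple bond between C-2 and C-3.
Assembling the pieces gives hex-2-ynoic acid.

hex-2-ynoic acid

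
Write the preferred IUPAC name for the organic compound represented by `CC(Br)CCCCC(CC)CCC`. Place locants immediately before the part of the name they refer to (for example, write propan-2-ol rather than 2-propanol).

The longest carbon chain is 10 atoms: the parent is decane.
Number the chain so that the substituent locant set {2,7} is lower than {4,9} at the first point of difference.
With this numbering: a bromo group at C-2; an ethyl group at C-7.
The substituents are ordered alphabetically, ignoring any di-/tri- multipliers.
Putting it together: 2-bromo-7-ethyldecane.

2-bromo-7-ethyldecane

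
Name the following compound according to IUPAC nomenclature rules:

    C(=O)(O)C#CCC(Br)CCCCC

5-bromodec-2-ynoic acid

The longest carbon chain that includes the –COOH group and the multiple bond has 10 carbons, so the parent hydride is decane.
The highest-priority functional group is a carboxylic acid (terminal –COOH), so the name ends in -oic acid.
There is one C≡C triple bond, indicated by the ending -yne.
Number the chain so that the carboxylic acid carbon is C-1 by definition.
That gives the triple bond between C-2 and C-3; a bromo group at C-5.
The name is 5-bromodec-2-ynoic acid.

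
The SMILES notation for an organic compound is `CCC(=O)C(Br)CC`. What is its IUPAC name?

4-bromohexan-3-one

The longest carbon chain that includes the carbonyl has 6 carbons, so the parent hydride is hexane.
A ketone (C=O on an internal carbon) is the principal characteristic group, giving the suffix -one.
Number the chain so that numbering from this end puts the carbonyl group at C-3 rather than C-4.
With this numbering: the carbonyl at C-3; a bromo group at C-4.
Putting it together: 4-bromohexan-3-one.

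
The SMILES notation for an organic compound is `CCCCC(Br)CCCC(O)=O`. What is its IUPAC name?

5-bromononanoic acid

The longest chain bearing the –COOH group is 9 carbons long (nonane).
A carboxylic acid (terminal –COOH) is the principal characteristic group, giving the suffix -oic acid.
Number the chain so that the carboxylic acid carbon is C-1 by definition.
That gives a bromo group at C-5.
The name is 5-bromononanoic acid.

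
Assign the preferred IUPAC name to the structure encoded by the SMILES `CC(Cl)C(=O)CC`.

2-chloropentan-3-one

The longest chain bearing the carbonyl is 5 carbons long (pentane).
The principal characteristic group is a ketone (C=O on an internal carbon), named with the suffix -one.
Number the chain so that the substituent locant set {2} is lower than {4} at the first point of difference.
This places the carbonyl at C-3; a chloro group at C-2.
The name is 2-chloropentan-3-one.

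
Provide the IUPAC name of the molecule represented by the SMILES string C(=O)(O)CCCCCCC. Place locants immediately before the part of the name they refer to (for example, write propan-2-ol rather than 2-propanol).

Counting along the main chain through the –COOH group gives 8 carbons: the parent is octane.
The highest-priority functional group is a carboxylic acid (terminal –COOH), so the name ends in -oic acid.
Number the chain so that the carboxylic acid carbon is C-1 by definition.
Putting it together: octanoic acid.

octanoic acid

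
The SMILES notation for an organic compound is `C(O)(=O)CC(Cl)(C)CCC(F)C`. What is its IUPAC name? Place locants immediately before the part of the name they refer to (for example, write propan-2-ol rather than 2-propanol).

3-chloro-6-fluoro-3-methylheptanoic acid

The longest chain bearing the –COOH group is 7 carbons long (heptane).
The principal characteristic group is a carboxylic acid (terminal –COOH), named with the suffix -oic acid.
Number the chain so that the carboxylic acid carbon is C-1 by definition.
This places a chloro group at C-3; a fluoro group at C-6; a methyl group at C-3.
Substituent prefixes are cited in alphabetical order (multiplying prefixes like di-/tri- are ignored for ordering).
The name is 3-chloro-6-fluoro-3-methylheptanoic acid.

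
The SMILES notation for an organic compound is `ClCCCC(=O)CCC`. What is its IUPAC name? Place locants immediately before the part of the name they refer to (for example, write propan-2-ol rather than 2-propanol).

1-chloroheptan-4-one

Counting along the main chain through the carbonyl gives 7 carbons: the parent is heptane.
The principal characteristic group is a ketone (C=O on an internal carbon), named with the suffix -one.
Number the chain so that the substituent locant set {1} is lower than {7} at the first point of difference.
That gives the carbonyl at C-4; a chloro group at C-1.
Assembling the pieces gives 1-chloroheptan-4-one.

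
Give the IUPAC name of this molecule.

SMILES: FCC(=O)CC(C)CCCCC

Counting along the main chain through the carbonyl gives 9 carbons: the parent is nonane.
The highest-priority functional group is a ketone (C=O on an internal carbon), so the name ends in -one.
The numbering direction is chosen so that numbering from this end puts the carbonyl group at C-2 rather than C-8.
This places the carbonyl at C-2; a fluoro group at C-1; a methyl group at C-4.
The substituents are ordered alphabetically, ignoring any di-/tri- multipliers.
Assembling the pieces gives 1-fluoro-4-methylnonan-2-one.

1-fluoro-4-methylnonan-2-one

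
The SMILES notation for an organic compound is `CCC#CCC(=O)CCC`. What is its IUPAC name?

The longest carbon chain that includes the carbonyl and the multiple bond has 9 carbons, so the parent hydride is nonane.
The highest-priority functional group is a ketone (C=O on an internal carbon), so the name ends in -one.
The chain contains a C≡C triple bond, so the unsaturation ending is -yne.
The numbering direction is chosen so that numbering from this end puts the carbonyl group at C-4 rather than C-6.
That gives the carbonyl at C-4; the triple bond between C-6 and C-7.
Putting it together: non-6-yn-4-one.

non-6-yn-4-one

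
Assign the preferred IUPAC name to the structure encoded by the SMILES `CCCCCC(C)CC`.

The parent chain contains 8 carbons (octane).
Choose the numbering such that the substituent locant set {3} is lower than {6} at the first point of difference.
That gives a methyl group at C-3.
Assembling the pieces gives 3-methyloctane.

3-methyloctane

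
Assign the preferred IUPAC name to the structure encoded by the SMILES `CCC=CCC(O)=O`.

Counting along the main chain through the –COOH group and the multiple bond gives 6 carbons: the parent is hexane.
The highest-priority functional group is a carboxylic acid (terminal –COOH), so the name ends in -oic acid.
A C=C double bond in the chain gives the infix -ene-.
Number the chain so that the carboxylic acid carbon is C-1 by definition.
With this numbering: the double bond between C-3 and C-4.
The name is hex-3-enoic acid.

hex-3-enoic acid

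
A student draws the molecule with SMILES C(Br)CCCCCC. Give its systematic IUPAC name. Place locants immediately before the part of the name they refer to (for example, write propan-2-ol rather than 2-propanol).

1-bromoheptane

The longest continuous carbon chain has 7 atoms, so the parent hydride is heptane.
Choose the numbering such that the substituent locant set {1} is lower than {7} at the first point of difference.
With this numbering: a bromo group at C-1.
Putting it together: 1-bromoheptane.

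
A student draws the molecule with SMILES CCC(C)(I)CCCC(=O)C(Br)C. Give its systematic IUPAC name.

The longest chain bearing the carbonyl is 9 carbons long (nonane).
The principal characteristic group is a ketone (C=O on an internal carbon), named with the suffix -one.
Number the chain so that numbering from this end puts the carbonyl group at C-3 rather than C-7.
This places the carbonyl at C-3; a bromo group at C-2; an iodo group at C-7; a methyl group at C-7.
The substituents are ordered alphabetically, ignoring any di-/tri- multipliers.
The name is 2-bromo-7-iodo-7-methylnonan-3-one.

2-bromo-7-iodo-7-methylnonan-3-one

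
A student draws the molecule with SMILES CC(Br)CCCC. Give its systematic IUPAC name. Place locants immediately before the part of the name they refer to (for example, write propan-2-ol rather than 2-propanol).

2-bromohexane

The parent chain contains 6 carbons (hexane).
The numbering direction is chosen so that the substituent locant set {2} is lower than {5} at the first point of difference.
With this numbering: a bromo group at C-2.
The name is 2-bromohexane.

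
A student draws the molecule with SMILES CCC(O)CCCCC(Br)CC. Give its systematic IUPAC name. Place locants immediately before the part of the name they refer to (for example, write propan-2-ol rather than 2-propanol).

8-bromodecan-3-ol

Counting along the main chain through the –OH group gives 10 carbons: the parent is decane.
The principal characteristic group is an alcohol (–OH), named with the suffix -ol.
Choose the numbering such that numbering from this end puts the hydroxyl group at C-3 rather than C-8.
With this numbering: the hydroxyl at C-3; a bromo group at C-8.
Putting it together: 8-bromodecan-3-ol.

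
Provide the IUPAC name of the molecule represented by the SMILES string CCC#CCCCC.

oct-3-yne

Counting along the main chain through the multiple bond gives 8 carbons: the parent is octane.
There is one C≡C triple bond, indicated by the ending -yne.
Choose the numbering such that numbering from this end puts the triple bond at C-3 rather than C-5.
That gives the triple bond between C-3 and C-4.
The name is oct-3-yne.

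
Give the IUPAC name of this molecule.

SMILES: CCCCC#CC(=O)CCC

The longest chain bearing the carbonyl and the multiple bond is 10 carbons long (decane).
A ketone (C=O on an internal carbon) is the principal characteristic group, giving the suffix -one.
The chain contains a C≡C triple bond, so the unsaturation ending is -yne.
Choose the numbering such that numbering from this end puts the carbonyl group at C-4 rather than C-7.
That gives the carbonyl at C-4; the triple bond between C-5 and C-6.
Putting it together: dec-5-yn-4-one.

dec-5-yn-4-one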